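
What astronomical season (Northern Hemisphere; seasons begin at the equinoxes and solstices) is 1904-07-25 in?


Date: July 25
Astronomical Summer (approx.; exact equinox/solstice day varies by year): June 21 to September 21
July 25 falls within the Summer window

Summer


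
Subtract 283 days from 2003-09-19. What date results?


Start: 2003-09-19, subtract 283 days
Back 19 days from September 19 reaches August 31, 2003 -> 264 left
August 2003 has 31 days -> back to July 31, 2003 -> 233 left
July 2003 has 31 days -> back to June 30, 2003 -> 202 left
June 2003 has 30 days -> back to May 31, 2003 -> 172 left
May 2003 has 31 days -> back to April 30, 2003 -> 141 left
April 2003 has 30 days -> back to March 31, 2003 -> 111 left
March 2003 has 31 days -> back to February 28, 2003 -> 80 left
February 2003 has 28 days -> back to January 31, 2003 -> 52 left
January 2003 has 31 days -> back to December 31, 2002 -> 21 left
December 2002: 31 - 21 = 10 -> lands on December 10

Result: 2002-12-10


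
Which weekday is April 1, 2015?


Target: April 1, 2015
Anchor: Jan 1, 2015. With p = 2015 - 1 = 2014: (p + p//4 - p//100 + p//400) mod 7 = (2014 + 503 - 20 + 5) mod 7 = 2502 mod 7 = 3 -> Thursday (Mon=0 ... Sun=6)
Days before April (Jan-Mar): 90 days
Weekday index = (3 + 90) mod 7 = 2

Wednesday


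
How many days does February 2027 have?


February 2027 (leap year: no)

28 days


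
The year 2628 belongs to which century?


Century = (year - 1) // 100 + 1
= (2628 - 1) // 100 + 1
= 2627 // 100 + 1
= 26 + 1

27th century


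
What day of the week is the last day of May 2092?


May 2092 has 31 days
Anchor: Jan 1, 2092. With p = 2092 - 1 = 2091: (p + p//4 - p//100 + p//400) mod 7 = (2091 + 522 - 20 + 5) mod 7 = 2598 mod 7 = 1 -> Tuesday (Mon=0 ... Sun=6)
Days before May (Jan-Apr): 121; May 1 index = (1 + 121) mod 7 = 3 -> Thursday
Last day offset: 31 - 1 = 30 days
Weekday index = (3 + 30) mod 7 = 5

Saturday, May 31


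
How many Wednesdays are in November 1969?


November 1969 has 30 days
Anchor: Jan 1, 1969. With p = 1969 - 1 = 1968: (p + p//4 - p//100 + p//400) mod 7 = (1968 + 492 - 19 + 4) mod 7 = 2445 mod 7 = 2 -> Wednesday (Mon=0 ... Sun=6)
Days before November (Jan-Oct): 304; November 1 index = (2 + 304) mod 7 = 5 -> Saturday
First Wednesday is November 5
Wednesdays: 5, 12, 19, 26

4 Wednesdays


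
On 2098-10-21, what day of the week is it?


Date: October 21, 2098
Anchor: Jan 1, 2098. With p = 2098 - 1 = 2097: (p + p//4 - p//100 + p//400) mod 7 = (2097 + 524 - 20 + 5) mod 7 = 2606 mod 7 = 2 -> Wednesday (Mon=0 ... Sun=6)
Days before October (Jan-Sep): 273; offset = 273 + 21 - 1 = 293
Weekday index = (2 + 293) mod 7 = 1

Day of the week: Tuesday


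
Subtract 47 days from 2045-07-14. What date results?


Start: 2045-07-14, subtract 47 days
Back 14 days from July 14 reaches June 30, 2045 -> 33 left
June 2045 has 30 days -> back to May 31, 2045 -> 3 left
May 2045: 31 - 3 = 28 -> lands on May 28

Result: 2045-05-28


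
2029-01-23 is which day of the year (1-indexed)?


Date: January 23, 2029
No months before January
Plus 23 days in January

Day of year: 23


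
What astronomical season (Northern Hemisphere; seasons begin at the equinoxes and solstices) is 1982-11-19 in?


Date: November 19
Astronomical Autumn (approx.; exact equinox/solstice day varies by year): September 22 to December 20
November 19 falls within the Autumn window

Autumn


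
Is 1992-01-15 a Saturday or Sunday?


Anchor: Jan 1, 1992. With p = 1992 - 1 = 1991: (p + p//4 - p//100 + p//400) mod 7 = (1991 + 497 - 19 + 4) mod 7 = 2473 mod 7 = 2 -> Wednesday (Mon=0 ... Sun=6)
Day of year: 15; offset = 14
Weekday index = (2 + 14) mod 7 = 2 -> Wednesday
Weekend days: Saturday, Sunday

No


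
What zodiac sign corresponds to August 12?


Date: August 12
Conventional tropical zodiac dates: Leo from July 23 onward; Virgo starts August 23
August 12 falls within the Leo range

Leo


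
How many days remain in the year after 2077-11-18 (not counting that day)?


Day of year: 322 of 365
Remaining = 365 - 322

43 days


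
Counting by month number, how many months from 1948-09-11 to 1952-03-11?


From September 1948 to March 1952
4 years * 12 = 48 months, minus 6 months = 42

42 months


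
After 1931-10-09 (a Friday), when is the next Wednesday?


Current: Friday
Target: Wednesday
Days ahead: 5

Next Wednesday: 1931-10-14


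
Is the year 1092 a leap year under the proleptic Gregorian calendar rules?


Gregorian leap year rule: divisible by 4, but not by 100, unless also by 400.
1092 is divisible by 4 but not 100 -> leap year

Yes


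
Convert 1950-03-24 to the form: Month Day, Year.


ISO 1950-03-24 parses as year=1950, month=03, day=24
Month 3 -> March

March 24, 1950


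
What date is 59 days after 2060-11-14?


Start: 2060-11-14, add 59 days
November 2060 has 30 days: 30 - 14 = 16 days to November 30 -> 43 left
December 2060 has 31 days -> 12 left
January 2061: 12 <= 31 -> lands on January 12

Result: 2061-01-12


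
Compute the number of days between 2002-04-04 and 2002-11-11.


From 2002-04-04 to 2002-11-11
2002-04-04: days before April = 31 + 28 + 31 = 90 (2002 is not a leap year); day of year = 90 + 4 = 94
2002-11-11: days before November = 31 + 28 + 31 + 30 + 31 + 30 + 31 + 31 + 30 + 31 = 304 (2002 is not a leap year); day of year = 304 + 11 = 315
Same year: 315 - 94 = 221

221 days


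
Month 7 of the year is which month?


Month 7 of 12

July


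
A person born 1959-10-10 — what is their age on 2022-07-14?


Birth: 1959-10-10
Reference: 2022-07-14
Year difference: 2022 - 1959 = 63
Birthday not yet reached in 2022, subtract 1

62 years old


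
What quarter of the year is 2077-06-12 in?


Month: June (month 6)
Q1: Jan-Mar, Q2: Apr-Jun, Q3: Jul-Sep, Q4: Oct-Dec

Q2


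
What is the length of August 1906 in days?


August 1906

31 days


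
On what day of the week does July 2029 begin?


Target: July 1, 2029
Anchor: Jan 1, 2029. With p = 2029 - 1 = 2028: (p + p//4 - p//100 + p//400) mod 7 = (2028 + 507 - 20 + 5) mod 7 = 2520 mod 7 = 0 -> Monday (Mon=0 ... Sun=6)
Days before July (Jan-Jun): 181 days
Weekday index = (0 + 181) mod 7 = 6

Sunday


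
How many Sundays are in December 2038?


December 2038 has 31 days
Anchor: Jan 1, 2038. With p = 2038 - 1 = 2037: (p + p//4 - p//100 + p//400) mod 7 = (2037 + 509 - 20 + 5) mod 7 = 2531 mod 7 = 4 -> Friday (Mon=0 ... Sun=6)
Days before December (Jan-Nov): 334; December 1 index = (4 + 334) mod 7 = 2 -> Wednesday
First Sunday is December 5
Sundays: 5, 12, 19, 26

4 Sundays


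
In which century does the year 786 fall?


Century = (year - 1) // 100 + 1
= (786 - 1) // 100 + 1
= 785 // 100 + 1
= 7 + 1

8th century


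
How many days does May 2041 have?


May 2041

31 days


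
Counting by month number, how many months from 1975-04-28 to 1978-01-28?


From April 1975 to January 1978
3 years * 12 = 36 months, minus 3 months = 33

33 months


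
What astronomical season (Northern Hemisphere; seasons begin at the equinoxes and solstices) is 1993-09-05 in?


Date: September 5
Astronomical Summer (approx.; exact equinox/solstice day varies by year): June 21 to September 21
September 5 falls within the Summer window

Summer


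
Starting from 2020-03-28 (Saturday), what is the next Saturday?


Current: Saturday
Target: Saturday
Days ahead: 7

Next Saturday: 2020-04-04


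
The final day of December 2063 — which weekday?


December 2063 has 31 days
Anchor: Jan 1, 2063. With p = 2063 - 1 = 2062: (p + p//4 - p//100 + p//400) mod 7 = (2062 + 515 - 20 + 5) mod 7 = 2562 mod 7 = 0 -> Monday (Mon=0 ... Sun=6)
Days before December (Jan-Nov): 334; December 1 index = (0 + 334) mod 7 = 5 -> Saturday
Last day offset: 31 - 1 = 30 days
Weekday index = (5 + 30) mod 7 = 0

Monday, December 31


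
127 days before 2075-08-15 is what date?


Start: 2075-08-15, subtract 127 days
Back 15 days from August 15 reaches July 31, 2075 -> 112 left
July 2075 has 31 days -> back to June 30, 2075 -> 81 left
June 2075 has 30 days -> back to May 31, 2075 -> 51 left
May 2075 has 31 days -> back to April 30, 2075 -> 20 left
April 2075: 30 - 20 = 10 -> lands on April 10

Result: 2075-04-10


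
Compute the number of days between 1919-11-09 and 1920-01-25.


From 1919-11-09 to 1920-01-25
1919-11-09: days before November = 31 + 28 + 31 + 30 + 31 + 30 + 31 + 31 + 30 + 31 = 304 (1919 is not a leap year); day of year = 304 + 9 = 313
1920-01-25: day of year = 25
Rest of 1919: 365 - 313 = 52
Total = 52 + 25 = 77

77 days


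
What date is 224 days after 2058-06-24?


Start: 2058-06-24, add 224 days
June 2058 has 30 days: 30 - 24 = 6 days to June 30 -> 218 left
July 2058 has 31 days -> 187 left
August 2058 has 31 days -> 156 left
September 2058 has 30 days -> 126 left
October 2058 has 31 days -> 95 left
November 2058 has 30 days -> 65 left
December 2058 has 31 days -> 34 left
January 2059 has 31 days -> 3 left
February 2059: 3 <= 28 -> lands on February 3

Result: 2059-02-03


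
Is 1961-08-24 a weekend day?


Anchor: Jan 1, 1961. With p = 1961 - 1 = 1960: (p + p//4 - p//100 + p//400) mod 7 = (1960 + 490 - 19 + 4) mod 7 = 2435 mod 7 = 6 -> Sunday (Mon=0 ... Sun=6)
Day of year: 236; offset = 235
Weekday index = (6 + 235) mod 7 = 3 -> Thursday
Weekend days: Saturday, Sunday

No


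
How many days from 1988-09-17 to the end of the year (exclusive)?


Day of year: 261 of 366
Remaining = 366 - 261

105 days


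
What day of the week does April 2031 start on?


Target: April 1, 2031
Anchor: Jan 1, 2031. With p = 2031 - 1 = 2030: (p + p//4 - p//100 + p//400) mod 7 = (2030 + 507 - 20 + 5) mod 7 = 2522 mod 7 = 2 -> Wednesday (Mon=0 ... Sun=6)
Days before April (Jan-Mar): 90 days
Weekday index = (2 + 90) mod 7 = 1

Tuesday


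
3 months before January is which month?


January is month 1
1 - 3 = -2; wrap: -2 + 12 = 10

October


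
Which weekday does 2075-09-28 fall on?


Date: September 28, 2075
Anchor: Jan 1, 2075. With p = 2075 - 1 = 2074: (p + p//4 - p//100 + p//400) mod 7 = (2074 + 518 - 20 + 5) mod 7 = 2577 mod 7 = 1 -> Tuesday (Mon=0 ... Sun=6)
Days before September (Jan-Aug): 243; offset = 243 + 28 - 1 = 270
Weekday index = (1 + 270) mod 7 = 5

Day of the week: Saturday


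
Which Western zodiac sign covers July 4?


Date: July 4
Conventional tropical zodiac dates: Cancer from June 21 onward; Leo starts July 23
July 4 falls within the Cancer range

Cancer


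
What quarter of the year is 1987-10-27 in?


Month: October (month 10)
Q1: Jan-Mar, Q2: Apr-Jun, Q3: Jul-Sep, Q4: Oct-Dec

Q4


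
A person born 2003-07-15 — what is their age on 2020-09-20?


Birth: 2003-07-15
Reference: 2020-09-20
Year difference: 2020 - 2003 = 17

17 years old


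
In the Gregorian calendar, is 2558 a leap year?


Gregorian leap year rule: divisible by 4, but not by 100, unless also by 400.
2558 is not divisible by 4 -> not a leap year

No


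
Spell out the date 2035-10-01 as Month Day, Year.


ISO 2035-10-01 parses as year=2035, month=10, day=01
Month 10 -> October

October 1, 2035


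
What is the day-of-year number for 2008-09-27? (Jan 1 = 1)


Date: September 27, 2008
Days in months 1 through 8: 244
Plus 27 days in September

Day of year: 271


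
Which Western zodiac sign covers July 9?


Date: July 9
Conventional tropical zodiac dates: Cancer from June 21 onward; Leo starts July 23
July 9 falls within the Cancer range

Cancer


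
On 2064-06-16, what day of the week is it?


Date: June 16, 2064
Anchor: Jan 1, 2064. With p = 2064 - 1 = 2063: (p + p//4 - p//100 + p//400) mod 7 = (2063 + 515 - 20 + 5) mod 7 = 2563 mod 7 = 1 -> Tuesday (Mon=0 ... Sun=6)
Days before June (Jan-May): 152; offset = 152 + 16 - 1 = 167
Weekday index = (1 + 167) mod 7 = 0

Day of the week: Monday


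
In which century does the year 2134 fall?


Century = (year - 1) // 100 + 1
= (2134 - 1) // 100 + 1
= 2133 // 100 + 1
= 21 + 1

22nd century


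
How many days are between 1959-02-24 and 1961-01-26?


From 1959-02-24 to 1961-01-26
1959-02-24: days before February = 31; day of year = 31 + 24 = 55
1961-01-26: day of year = 26
Rest of 1959: 365 - 55 = 310
Full years 1960 (366): 366
Total = 310 + 366 + 26 = 702

702 days


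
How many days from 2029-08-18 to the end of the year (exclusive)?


Day of year: 230 of 365
Remaining = 365 - 230

135 days


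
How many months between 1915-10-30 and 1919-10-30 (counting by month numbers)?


From October 1915 to October 1919
4 years * 12 = 48 months = 48

48 months


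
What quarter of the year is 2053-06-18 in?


Month: June (month 6)
Q1: Jan-Mar, Q2: Apr-Jun, Q3: Jul-Sep, Q4: Oct-Dec

Q2


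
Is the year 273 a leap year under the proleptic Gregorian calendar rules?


Gregorian leap year rule: divisible by 4, but not by 100, unless also by 400.
273 is not divisible by 4 -> not a leap year

No


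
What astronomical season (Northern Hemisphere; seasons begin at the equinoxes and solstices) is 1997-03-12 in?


Date: March 12
Astronomical Winter (approx.; exact equinox/solstice day varies by year): December 21 to March 19
March 12 falls within the Winter window

Winter


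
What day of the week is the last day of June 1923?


June 1923 has 30 days
Anchor: Jan 1, 1923. With p = 1923 - 1 = 1922: (p + p//4 - p//100 + p//400) mod 7 = (1922 + 480 - 19 + 4) mod 7 = 2387 mod 7 = 0 -> Monday (Mon=0 ... Sun=6)
Days before June (Jan-May): 151; June 1 index = (0 + 151) mod 7 = 4 -> Friday
Last day offset: 30 - 1 = 29 days
Weekday index = (4 + 29) mod 7 = 5

Saturday, June 30


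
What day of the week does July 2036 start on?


Target: July 1, 2036
Anchor: Jan 1, 2036. With p = 2036 - 1 = 2035: (p + p//4 - p//100 + p//400) mod 7 = (2035 + 508 - 20 + 5) mod 7 = 2528 mod 7 = 1 -> Tuesday (Mon=0 ... Sun=6)
Days before July (Jan-Jun): 182 days
Weekday index = (1 + 182) mod 7 = 1

Tuesday


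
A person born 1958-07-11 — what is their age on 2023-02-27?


Birth: 1958-07-11
Reference: 2023-02-27
Year difference: 2023 - 1958 = 65
Birthday not yet reached in 2023, subtract 1

64 years old


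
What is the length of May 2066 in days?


May 2066

31 days


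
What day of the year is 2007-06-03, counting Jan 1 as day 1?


Date: June 3, 2007
Days in months 1 through 5: 151
Plus 3 days in June

Day of year: 154


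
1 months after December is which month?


December is month 12
12 + 1 = 13; wrap: 13 - 12 = 1

January


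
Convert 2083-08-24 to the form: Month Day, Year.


ISO 2083-08-24 parses as year=2083, month=08, day=24
Month 8 -> August

August 24, 2083


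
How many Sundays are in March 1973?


March 1973 has 31 days
Anchor: Jan 1, 1973. With p = 1973 - 1 = 1972: (p + p//4 - p//100 + p//400) mod 7 = (1972 + 493 - 19 + 4) mod 7 = 2450 mod 7 = 0 -> Monday (Mon=0 ... Sun=6)
Days before March (Jan-Feb): 59; March 1 index = (0 + 59) mod 7 = 3 -> Thursday
First Sunday is March 4
Sundays: 4, 11, 18, 25

4 Sundays


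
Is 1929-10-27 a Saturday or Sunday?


Anchor: Jan 1, 1929. With p = 1929 - 1 = 1928: (p + p//4 - p//100 + p//400) mod 7 = (1928 + 482 - 19 + 4) mod 7 = 2395 mod 7 = 1 -> Tuesday (Mon=0 ... Sun=6)
Day of year: 300; offset = 299
Weekday index = (1 + 299) mod 7 = 6 -> Sunday
Weekend days: Saturday, Sunday

Yes


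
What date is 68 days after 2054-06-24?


Start: 2054-06-24, add 68 days
June 2054 has 30 days: 30 - 24 = 6 days to June 30 -> 62 left
July 2054 has 31 days -> 31 left
August 2054: 31 <= 31 -> lands on August 31

Result: 2054-08-31


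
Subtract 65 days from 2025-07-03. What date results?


Start: 2025-07-03, subtract 65 days
Back 3 days from July 3 reaches June 30, 2025 -> 62 left
June 2025 has 30 days -> back to May 31, 2025 -> 32 left
May 2025 has 31 days -> back to April 30, 2025 -> 1 left
April 2025: 30 - 1 = 29 -> lands on April 29

Result: 2025-04-29


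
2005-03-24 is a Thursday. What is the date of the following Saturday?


Current: Thursday
Target: Saturday
Days ahead: 2

Next Saturday: 2005-03-26


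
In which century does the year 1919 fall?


Century = (year - 1) // 100 + 1
= (1919 - 1) // 100 + 1
= 1918 // 100 + 1
= 19 + 1

20th century


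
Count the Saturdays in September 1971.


September 1971 has 30 days
Anchor: Jan 1, 1971. With p = 1971 - 1 = 1970: (p + p//4 - p//100 + p//400) mod 7 = (1970 + 492 - 19 + 4) mod 7 = 2447 mod 7 = 4 -> Friday (Mon=0 ... Sun=6)
Days before September (Jan-Aug): 243; September 1 index = (4 + 243) mod 7 = 2 -> Wednesday
First Saturday is September 4
Saturdays: 4, 11, 18, 25

4 Saturdays


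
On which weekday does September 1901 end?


September 1901 has 30 days
Anchor: Jan 1, 1901. With p = 1901 - 1 = 1900: (p + p//4 - p//100 + p//400) mod 7 = (1900 + 475 - 19 + 4) mod 7 = 2360 mod 7 = 1 -> Tuesday (Mon=0 ... Sun=6)
Days before September (Jan-Aug): 243; September 1 index = (1 + 243) mod 7 = 6 -> Sunday
Last day offset: 30 - 1 = 29 days
Weekday index = (6 + 29) mod 7 = 0

Monday, September 30


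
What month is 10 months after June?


June is month 6
6 + 10 = 16; wrap: 16 - 12 = 4

April


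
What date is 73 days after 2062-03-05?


Start: 2062-03-05, add 73 days
March 2062 has 31 days: 31 - 5 = 26 days to March 31 -> 47 left
April 2062 has 30 days -> 17 left
May 2062: 17 <= 31 -> lands on May 17

Result: 2062-05-17


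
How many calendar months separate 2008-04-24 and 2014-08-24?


From April 2008 to August 2014
6 years * 12 = 72 months, plus 4 months = 76

76 months


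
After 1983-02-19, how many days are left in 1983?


Day of year: 50 of 365
Remaining = 365 - 50

315 days


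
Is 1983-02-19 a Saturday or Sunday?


Anchor: Jan 1, 1983. With p = 1983 - 1 = 1982: (p + p//4 - p//100 + p//400) mod 7 = (1982 + 495 - 19 + 4) mod 7 = 2462 mod 7 = 5 -> Saturday (Mon=0 ... Sun=6)
Day of year: 50; offset = 49
Weekday index = (5 + 49) mod 7 = 5 -> Saturday
Weekend days: Saturday, Sunday

Yes


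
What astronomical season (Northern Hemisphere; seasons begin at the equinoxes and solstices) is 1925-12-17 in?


Date: December 17
Astronomical Autumn (approx.; exact equinox/solstice day varies by year): September 22 to December 20
December 17 falls within the Autumn window

Autumn


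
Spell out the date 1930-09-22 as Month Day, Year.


ISO 1930-09-22 parses as year=1930, month=09, day=22
Month 9 -> September

September 22, 1930


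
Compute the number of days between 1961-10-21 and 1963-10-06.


From 1961-10-21 to 1963-10-06
1961-10-21: days before October = 31 + 28 + 31 + 30 + 31 + 30 + 31 + 31 + 30 = 273 (1961 is not a leap year); day of year = 273 + 21 = 294
1963-10-06: days before October = 31 + 28 + 31 + 30 + 31 + 30 + 31 + 31 + 30 = 273 (1963 is not a leap year); day of year = 273 + 6 = 279
Rest of 1961: 365 - 294 = 71
Full years 1962 (365): 365
Total = 71 + 365 + 279 = 715

715 days


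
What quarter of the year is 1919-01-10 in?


Month: January (month 1)
Q1: Jan-Mar, Q2: Apr-Jun, Q3: Jul-Sep, Q4: Oct-Dec

Q1


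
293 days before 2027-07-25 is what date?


Start: 2027-07-25, subtract 293 days
Back 25 days from July 25 reaches June 30, 2027 -> 268 left
June 2027 has 30 days -> back to May 31, 2027 -> 238 left
May 2027 has 31 days -> back to April 30, 2027 -> 207 left
April 2027 has 30 days -> back to March 31, 2027 -> 177 left
March 2027 has 31 days -> back to February 28, 2027 -> 146 left
February 2027 has 28 days -> back to January 31, 2027 -> 118 left
January 2027 has 31 days -> back to December 31, 2026 -> 87 left
December 2026 has 31 days -> back to November 30, 2026 -> 56 left
November 2026 has 30 days -> back to October 31, 2026 -> 26 left
October 2026: 31 - 26 = 5 -> lands on October 5

Result: 2026-10-05


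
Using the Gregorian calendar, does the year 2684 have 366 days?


Gregorian leap year rule: divisible by 4, but not by 100, unless also by 400.
2684 is divisible by 4 but not 100 -> leap year

Yes


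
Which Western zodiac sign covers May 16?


Date: May 16
Conventional tropical zodiac dates: Taurus from April 20 onward; Gemini starts May 21
May 16 falls within the Taurus range

Taurus


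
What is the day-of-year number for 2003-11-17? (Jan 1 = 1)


Date: November 17, 2003
Days in months 1 through 10: 304
Plus 17 days in November

Day of year: 321


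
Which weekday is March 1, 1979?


Target: March 1, 1979
Anchor: Jan 1, 1979. With p = 1979 - 1 = 1978: (p + p//4 - p//100 + p//400) mod 7 = (1978 + 494 - 19 + 4) mod 7 = 2457 mod 7 = 0 -> Monday (Mon=0 ... Sun=6)
Days before March (Jan-Feb): 59 days
Weekday index = (0 + 59) mod 7 = 3

Thursday


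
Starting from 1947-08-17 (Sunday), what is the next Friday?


Current: Sunday
Target: Friday
Days ahead: 5

Next Friday: 1947-08-22


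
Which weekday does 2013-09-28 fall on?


Date: September 28, 2013
Anchor: Jan 1, 2013. With p = 2013 - 1 = 2012: (p + p//4 - p//100 + p//400) mod 7 = (2012 + 503 - 20 + 5) mod 7 = 2500 mod 7 = 1 -> Tuesday (Mon=0 ... Sun=6)
Days before September (Jan-Aug): 243; offset = 243 + 28 - 1 = 270
Weekday index = (1 + 270) mod 7 = 5

Day of the week: Saturday


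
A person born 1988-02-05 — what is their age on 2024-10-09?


Birth: 1988-02-05
Reference: 2024-10-09
Year difference: 2024 - 1988 = 36

36 years old


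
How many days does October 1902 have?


October 1902

31 days


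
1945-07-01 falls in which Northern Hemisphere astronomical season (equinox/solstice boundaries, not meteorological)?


Date: July 1
Astronomical Summer (approx.; exact equinox/solstice day varies by year): June 21 to September 21
July 1 falls within the Summer window

Summer


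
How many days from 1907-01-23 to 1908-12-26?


From 1907-01-23 to 1908-12-26
1907-01-23: day of year = 23
1908-12-26: days before December = 31 + 29 + 31 + 30 + 31 + 30 + 31 + 31 + 30 + 31 + 30 = 335 (1908 is a leap year); day of year = 335 + 26 = 361
Rest of 1907: 365 - 23 = 342
Total = 342 + 361 = 703

703 days


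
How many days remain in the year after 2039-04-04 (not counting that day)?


Day of year: 94 of 365
Remaining = 365 - 94

271 days


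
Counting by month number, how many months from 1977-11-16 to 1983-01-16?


From November 1977 to January 1983
6 years * 12 = 72 months, minus 10 months = 62

62 months


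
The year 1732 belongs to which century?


Century = (year - 1) // 100 + 1
= (1732 - 1) // 100 + 1
= 1731 // 100 + 1
= 17 + 1

18th century


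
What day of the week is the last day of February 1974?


February 1974 has 28 days
Anchor: Jan 1, 1974. With p = 1974 - 1 = 1973: (p + p//4 - p//100 + p//400) mod 7 = (1973 + 493 - 19 + 4) mod 7 = 2451 mod 7 = 1 -> Tuesday (Mon=0 ... Sun=6)
Days before February (Jan): 31; February 1 index = (1 + 31) mod 7 = 4 -> Friday
Last day offset: 28 - 1 = 27 days
Weekday index = (4 + 27) mod 7 = 3

Thursday, February 28


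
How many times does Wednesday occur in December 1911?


December 1911 has 31 days
Anchor: Jan 1, 1911. With p = 1911 - 1 = 1910: (p + p//4 - p//100 + p//400) mod 7 = (1910 + 477 - 19 + 4) mod 7 = 2372 mod 7 = 6 -> Sunday (Mon=0 ... Sun=6)
Days before December (Jan-Nov): 334; December 1 index = (6 + 334) mod 7 = 4 -> Friday
First Wednesday is December 6
Wednesdays: 6, 13, 20, 27

4 Wednesdays


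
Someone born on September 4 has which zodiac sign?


Date: September 4
Conventional tropical zodiac dates: Virgo from August 23 onward; Libra starts September 23
September 4 falls within the Virgo range

Virgo


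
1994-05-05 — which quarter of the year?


Month: May (month 5)
Q1: Jan-Mar, Q2: Apr-Jun, Q3: Jul-Sep, Q4: Oct-Dec

Q2


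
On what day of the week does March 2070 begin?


Target: March 1, 2070
Anchor: Jan 1, 2070. With p = 2070 - 1 = 2069: (p + p//4 - p//100 + p//400) mod 7 = (2069 + 517 - 20 + 5) mod 7 = 2571 mod 7 = 2 -> Wednesday (Mon=0 ... Sun=6)
Days before March (Jan-Feb): 59 days
Weekday index = (2 + 59) mod 7 = 5

Saturday


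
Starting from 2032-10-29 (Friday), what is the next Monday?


Current: Friday
Target: Monday
Days ahead: 3

Next Monday: 2032-11-01


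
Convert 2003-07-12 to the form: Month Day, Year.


ISO 2003-07-12 parses as year=2003, month=07, day=12
Month 7 -> July

July 12, 2003


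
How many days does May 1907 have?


May 1907

31 days


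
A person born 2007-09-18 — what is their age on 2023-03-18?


Birth: 2007-09-18
Reference: 2023-03-18
Year difference: 2023 - 2007 = 16
Birthday not yet reached in 2023, subtract 1

15 years old


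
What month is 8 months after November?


November is month 11
11 + 8 = 19; wrap: 19 - 12 = 7

July


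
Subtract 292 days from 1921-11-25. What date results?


Start: 1921-11-25, subtract 292 days
Back 25 days from November 25 reaches October 31, 1921 -> 267 left
October 1921 has 31 days -> back to September 30, 1921 -> 236 left
September 1921 has 30 days -> back to August 31, 1921 -> 206 left
August 1921 has 31 days -> back to July 31, 1921 -> 175 left
July 1921 has 31 days -> back to June 30, 1921 -> 144 left
June 1921 has 30 days -> back to May 31, 1921 -> 114 left
May 1921 has 31 days -> back to April 30, 1921 -> 83 left
April 1921 has 30 days -> back to March 31, 1921 -> 53 left
March 1921 has 31 days -> back to February 28, 1921 -> 22 left
February 1921: 28 - 22 = 6 -> lands on February 6

Result: 1921-02-06


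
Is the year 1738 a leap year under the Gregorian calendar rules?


Gregorian leap year rule: divisible by 4, but not by 100, unless also by 400.
1738 is not divisible by 4 -> not a leap year

No


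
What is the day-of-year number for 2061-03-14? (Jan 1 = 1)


Date: March 14, 2061
Days in months 1 through 2: 59
Plus 14 days in March

Day of year: 73


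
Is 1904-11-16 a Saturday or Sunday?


Anchor: Jan 1, 1904. With p = 1904 - 1 = 1903: (p + p//4 - p//100 + p//400) mod 7 = (1903 + 475 - 19 + 4) mod 7 = 2363 mod 7 = 4 -> Friday (Mon=0 ... Sun=6)
Day of year: 321; offset = 320
Weekday index = (4 + 320) mod 7 = 2 -> Wednesday
Weekend days: Saturday, Sunday

No


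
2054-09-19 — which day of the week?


Date: September 19, 2054
Anchor: Jan 1, 2054. With p = 2054 - 1 = 2053: (p + p//4 - p//100 + p//400) mod 7 = (2053 + 513 - 20 + 5) mod 7 = 2551 mod 7 = 3 -> Thursday (Mon=0 ... Sun=6)
Days before September (Jan-Aug): 243; offset = 243 + 19 - 1 = 261
Weekday index = (3 + 261) mod 7 = 5

Day of the week: Saturday


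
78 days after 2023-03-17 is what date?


Start: 2023-03-17, add 78 days
March 2023 has 31 days: 31 - 17 = 14 days to March 31 -> 64 left
April 2023 has 30 days -> 34 left
May 2023 has 31 days -> 3 left
June 2023: 3 <= 30 -> lands on June 3

Result: 2023-06-03


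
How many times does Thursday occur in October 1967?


October 1967 has 31 days
Anchor: Jan 1, 1967. With p = 1967 - 1 = 1966: (p + p//4 - p//100 + p//400) mod 7 = (1966 + 491 - 19 + 4) mod 7 = 2442 mod 7 = 6 -> Sunday (Mon=0 ... Sun=6)
Days before October (Jan-Sep): 273; October 1 index = (6 + 273) mod 7 = 6 -> Sunday
First Thursday is October 5
Thursdays: 5, 12, 19, 26

4 Thursdays


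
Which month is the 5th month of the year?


Month 5 of 12

May


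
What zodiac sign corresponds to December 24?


Date: December 24
Conventional tropical zodiac dates: Capricorn from December 22 onward; Aquarius starts January 20
December 24 falls within the Capricorn range

Capricorn


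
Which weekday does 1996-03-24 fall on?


Date: March 24, 1996
Anchor: Jan 1, 1996. With p = 1996 - 1 = 1995: (p + p//4 - p//100 + p//400) mod 7 = (1995 + 498 - 19 + 4) mod 7 = 2478 mod 7 = 0 -> Monday (Mon=0 ... Sun=6)
Days before March (Jan-Feb): 60; offset = 60 + 24 - 1 = 83
Weekday index = (0 + 83) mod 7 = 6

Day of the week: Sunday


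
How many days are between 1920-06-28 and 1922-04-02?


From 1920-06-28 to 1922-04-02
1920-06-28: days before June = 31 + 29 + 31 + 30 + 31 = 152 (1920 is a leap year); day of year = 152 + 28 = 180
1922-04-02: days before April = 31 + 28 + 31 = 90 (1922 is not a leap year); day of year = 90 + 2 = 92
Rest of 1920: 366 - 180 = 186
Full years 1921 (365): 365
Total = 186 + 365 + 92 = 643

643 days


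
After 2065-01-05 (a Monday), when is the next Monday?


Current: Monday
Target: Monday
Days ahead: 7

Next Monday: 2065-01-12


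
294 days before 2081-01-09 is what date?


Start: 2081-01-09, subtract 294 days
Back 9 days from January 9 reaches December 31, 2080 -> 285 left
December 2080 has 31 days -> back to November 30, 2080 -> 254 left
November 2080 has 30 days -> back to October 31, 2080 -> 224 left
October 2080 has 31 days -> back to September 30, 2080 -> 193 left
September 2080 has 30 days -> back to August 31, 2080 -> 163 left
August 2080 has 31 days -> back to July 31, 2080 -> 132 left
July 2080 has 31 days -> back to June 30, 2080 -> 101 left
June 2080 has 30 days -> back to May 31, 2080 -> 71 left
May 2080 has 31 days -> back to April 30, 2080 -> 40 left
April 2080 has 30 days -> back to March 31, 2080 -> 10 left
March 2080: 31 - 10 = 21 -> lands on March 21

Result: 2080-03-21


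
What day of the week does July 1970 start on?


Target: July 1, 1970
Anchor: Jan 1, 1970. With p = 1970 - 1 = 1969: (p + p//4 - p//100 + p//400) mod 7 = (1969 + 492 - 19 + 4) mod 7 = 2446 mod 7 = 3 -> Thursday (Mon=0 ... Sun=6)
Days before July (Jan-Jun): 181 days
Weekday index = (3 + 181) mod 7 = 2

Wednesday


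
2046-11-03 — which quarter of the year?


Month: November (month 11)
Q1: Jan-Mar, Q2: Apr-Jun, Q3: Jul-Sep, Q4: Oct-Dec

Q4


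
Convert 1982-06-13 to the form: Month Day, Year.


ISO 1982-06-13 parses as year=1982, month=06, day=13
Month 6 -> June

June 13, 1982


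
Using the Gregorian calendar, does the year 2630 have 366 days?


Gregorian leap year rule: divisible by 4, but not by 100, unless also by 400.
2630 is not divisible by 4 -> not a leap year

No


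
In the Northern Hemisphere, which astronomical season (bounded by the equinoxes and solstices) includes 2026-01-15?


Date: January 15
Astronomical Winter (approx.; exact equinox/solstice day varies by year): December 21 to March 19
January 15 falls within the Winter window

Winter


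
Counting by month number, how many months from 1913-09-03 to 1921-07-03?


From September 1913 to July 1921
8 years * 12 = 96 months, minus 2 months = 94

94 months


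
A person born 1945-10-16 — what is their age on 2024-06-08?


Birth: 1945-10-16
Reference: 2024-06-08
Year difference: 2024 - 1945 = 79
Birthday not yet reached in 2024, subtract 1

78 years old


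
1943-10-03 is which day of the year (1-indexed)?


Date: October 3, 1943
Days in months 1 through 9: 273
Plus 3 days in October

Day of year: 276


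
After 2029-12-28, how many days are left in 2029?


Day of year: 362 of 365
Remaining = 365 - 362

3 days


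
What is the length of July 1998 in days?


July 1998

31 days


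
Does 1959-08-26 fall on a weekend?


Anchor: Jan 1, 1959. With p = 1959 - 1 = 1958: (p + p//4 - p//100 + p//400) mod 7 = (1958 + 489 - 19 + 4) mod 7 = 2432 mod 7 = 3 -> Thursday (Mon=0 ... Sun=6)
Day of year: 238; offset = 237
Weekday index = (3 + 237) mod 7 = 2 -> Wednesday
Weekend days: Saturday, Sunday

No


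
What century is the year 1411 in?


Century = (year - 1) // 100 + 1
= (1411 - 1) // 100 + 1
= 1410 // 100 + 1
= 14 + 1

15th century


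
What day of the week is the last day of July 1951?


July 1951 has 31 days
Anchor: Jan 1, 1951. With p = 1951 - 1 = 1950: (p + p//4 - p//100 + p//400) mod 7 = (1950 + 487 - 19 + 4) mod 7 = 2422 mod 7 = 0 -> Monday (Mon=0 ... Sun=6)
Days before July (Jan-Jun): 181; July 1 index = (0 + 181) mod 7 = 6 -> Sunday
Last day offset: 31 - 1 = 30 days
Weekday index = (6 + 30) mod 7 = 1

Tuesday, July 31


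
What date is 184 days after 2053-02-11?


Start: 2053-02-11, add 184 days
February 2053 has 28 days: 28 - 11 = 17 days to February 28 -> 167 left
March 2053 has 31 days -> 136 left
April 2053 has 30 days -> 106 left
May 2053 has 31 days -> 75 left
June 2053 has 30 days -> 45 left
July 2053 has 31 days -> 14 left
August 2053: 14 <= 31 -> lands on August 14

Result: 2053-08-14


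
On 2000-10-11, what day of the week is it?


Date: October 11, 2000
Anchor: Jan 1, 2000. With p = 2000 - 1 = 1999: (p + p//4 - p//100 + p//400) mod 7 = (1999 + 499 - 19 + 4) mod 7 = 2483 mod 7 = 5 -> Saturday (Mon=0 ... Sun=6)
Days before October (Jan-Sep): 274; offset = 274 + 11 - 1 = 284
Weekday index = (5 + 284) mod 7 = 2

Day of the week: Wednesday


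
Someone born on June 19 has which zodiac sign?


Date: June 19
Conventional tropical zodiac dates: Gemini from May 21 onward; Cancer starts June 21
June 19 falls within the Gemini range

Gemini


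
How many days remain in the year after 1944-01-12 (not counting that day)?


Day of year: 12 of 366
Remaining = 366 - 12

354 days


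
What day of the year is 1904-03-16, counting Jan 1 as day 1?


Date: March 16, 1904
Days in months 1 through 2: 60
Plus 16 days in March

Day of year: 76


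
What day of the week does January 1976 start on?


Target: January 1, 1976
Anchor: Jan 1, 1976. With p = 1976 - 1 = 1975: (p + p//4 - p//100 + p//400) mod 7 = (1975 + 493 - 19 + 4) mod 7 = 2453 mod 7 = 3 -> Thursday (Mon=0 ... Sun=6)
Offset from anchor: 0 days
Weekday index = (3 + 0) mod 7 = 3

Thursday


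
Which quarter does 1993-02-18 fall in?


Month: February (month 2)
Q1: Jan-Mar, Q2: Apr-Jun, Q3: Jul-Sep, Q4: Oct-Dec

Q1


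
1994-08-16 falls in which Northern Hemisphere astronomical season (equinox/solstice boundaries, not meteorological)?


Date: August 16
Astronomical Summer (approx.; exact equinox/solstice day varies by year): June 21 to September 21
August 16 falls within the Summer window

Summer


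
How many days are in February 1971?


February 1971 (leap year: no)

28 days


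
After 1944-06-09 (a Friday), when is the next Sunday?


Current: Friday
Target: Sunday
Days ahead: 2

Next Sunday: 1944-06-11


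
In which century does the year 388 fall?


Century = (year - 1) // 100 + 1
= (388 - 1) // 100 + 1
= 387 // 100 + 1
= 3 + 1

4th century


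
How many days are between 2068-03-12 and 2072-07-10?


From 2068-03-12 to 2072-07-10
2068-03-12: days before March = 31 + 29 = 60 (2068 is a leap year); day of year = 60 + 12 = 72
2072-07-10: days before July = 31 + 29 + 31 + 30 + 31 + 30 = 182 (2072 is a leap year); day of year = 182 + 10 = 192
Rest of 2068: 366 - 72 = 294
Full years 2069 (365), 2070 (365), 2071 (365): 1095
Total = 294 + 1095 + 192 = 1581

1581 days


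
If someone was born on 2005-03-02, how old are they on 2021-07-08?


Birth: 2005-03-02
Reference: 2021-07-08
Year difference: 2021 - 2005 = 16

16 years old


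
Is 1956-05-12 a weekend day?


Anchor: Jan 1, 1956. With p = 1956 - 1 = 1955: (p + p//4 - p//100 + p//400) mod 7 = (1955 + 488 - 19 + 4) mod 7 = 2428 mod 7 = 6 -> Sunday (Mon=0 ... Sun=6)
Day of year: 133; offset = 132
Weekday index = (6 + 132) mod 7 = 5 -> Saturday
Weekend days: Saturday, Sunday

Yes


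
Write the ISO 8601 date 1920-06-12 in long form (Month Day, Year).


ISO 1920-06-12 parses as year=1920, month=06, day=12
Month 6 -> June

June 12, 1920


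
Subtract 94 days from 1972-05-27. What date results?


Start: 1972-05-27, subtract 94 days
Back 27 days from May 27 reaches April 30, 1972 -> 67 left
April 1972 has 30 days -> back to March 31, 1972 -> 37 left
March 1972 has 31 days -> back to February 29, 1972 -> 6 left
February 1972: 29 - 6 = 23 -> lands on February 23

Result: 1972-02-23


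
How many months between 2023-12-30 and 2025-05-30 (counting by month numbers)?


From December 2023 to May 2025
2 years * 12 = 24 months, minus 7 months = 17

17 months


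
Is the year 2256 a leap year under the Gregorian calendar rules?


Gregorian leap year rule: divisible by 4, but not by 100, unless also by 400.
2256 is divisible by 4 but not 100 -> leap year

Yes


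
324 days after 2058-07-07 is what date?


Start: 2058-07-07, add 324 days
July 2058 has 31 days: 31 - 7 = 24 days to July 31 -> 300 left
August 2058 has 31 days -> 269 left
September 2058 has 30 days -> 239 left
October 2058 has 31 days -> 208 left
November 2058 has 30 days -> 178 left
December 2058 has 31 days -> 147 left
January 2059 has 31 days -> 116 left
February 2059 has 28 days -> 88 left
March 2059 has 31 days -> 57 left
April 2059 has 30 days -> 27 left
May 2059: 27 <= 31 -> lands on May 27

Result: 2059-05-27


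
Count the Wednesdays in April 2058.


April 2058 has 30 days
Anchor: Jan 1, 2058. With p = 2058 - 1 = 2057: (p + p//4 - p//100 + p//400) mod 7 = (2057 + 514 - 20 + 5) mod 7 = 2556 mod 7 = 1 -> Tuesday (Mon=0 ... Sun=6)
Days before April (Jan-Mar): 90; April 1 index = (1 + 90) mod 7 = 0 -> Monday
First Wednesday is April 3
Wednesdays: 3, 10, 17, 24

4 Wednesdays


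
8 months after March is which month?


March is month 3
3 + 8 = 11

November


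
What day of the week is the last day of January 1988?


January 1988 has 31 days
Anchor: Jan 1, 1988. With p = 1988 - 1 = 1987: (p + p//4 - p//100 + p//400) mod 7 = (1987 + 496 - 19 + 4) mod 7 = 2468 mod 7 = 4 -> Friday (Mon=0 ... Sun=6)
January 1 is the anchor itself -> Friday
Last day offset: 31 - 1 = 30 days
Weekday index = (4 + 30) mod 7 = 6

Sunday, January 31


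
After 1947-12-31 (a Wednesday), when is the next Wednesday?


Current: Wednesday
Target: Wednesday
Days ahead: 7

Next Wednesday: 1948-01-07


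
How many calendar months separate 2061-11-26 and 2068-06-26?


From November 2061 to June 2068
7 years * 12 = 84 months, minus 5 months = 79

79 months


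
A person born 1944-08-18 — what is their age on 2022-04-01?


Birth: 1944-08-18
Reference: 2022-04-01
Year difference: 2022 - 1944 = 78
Birthday not yet reached in 2022, subtract 1

77 years old


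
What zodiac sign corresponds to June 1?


Date: June 1
Conventional tropical zodiac dates: Gemini from May 21 onward; Cancer starts June 21
June 1 falls within the Gemini range

Gemini


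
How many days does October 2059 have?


October 2059

31 days


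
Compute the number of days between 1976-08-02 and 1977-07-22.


From 1976-08-02 to 1977-07-22
1976-08-02: days before August = 31 + 29 + 31 + 30 + 31 + 30 + 31 = 213 (1976 is a leap year); day of year = 213 + 2 = 215
1977-07-22: days before July = 31 + 28 + 31 + 30 + 31 + 30 = 181 (1977 is not a leap year); day of year = 181 + 22 = 203
Rest of 1976: 366 - 215 = 151
Total = 151 + 203 = 354

354 days


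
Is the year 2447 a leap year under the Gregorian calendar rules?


Gregorian leap year rule: divisible by 4, but not by 100, unless also by 400.
2447 is not divisible by 4 -> not a leap year

No


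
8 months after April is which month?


April is month 4
4 + 8 = 12

December


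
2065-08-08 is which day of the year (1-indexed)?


Date: August 8, 2065
Days in months 1 through 7: 212
Plus 8 days in August

Day of year: 220


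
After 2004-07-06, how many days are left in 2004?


Day of year: 188 of 366
Remaining = 366 - 188

178 days


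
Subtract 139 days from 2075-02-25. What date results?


Start: 2075-02-25, subtract 139 days
Back 25 days from February 25 reaches January 31, 2075 -> 114 left
January 2075 has 31 days -> back to December 31, 2074 -> 83 left
December 2074 has 31 days -> back to November 30, 2074 -> 52 left
November 2074 has 30 days -> back to October 31, 2074 -> 22 left
October 2074: 31 - 22 = 9 -> lands on October 9

Result: 2074-10-09


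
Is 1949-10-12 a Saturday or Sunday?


Anchor: Jan 1, 1949. With p = 1949 - 1 = 1948: (p + p//4 - p//100 + p//400) mod 7 = (1948 + 487 - 19 + 4) mod 7 = 2420 mod 7 = 5 -> Saturday (Mon=0 ... Sun=6)
Day of year: 285; offset = 284
Weekday index = (5 + 284) mod 7 = 2 -> Wednesday
Weekend days: Saturday, Sunday

No
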